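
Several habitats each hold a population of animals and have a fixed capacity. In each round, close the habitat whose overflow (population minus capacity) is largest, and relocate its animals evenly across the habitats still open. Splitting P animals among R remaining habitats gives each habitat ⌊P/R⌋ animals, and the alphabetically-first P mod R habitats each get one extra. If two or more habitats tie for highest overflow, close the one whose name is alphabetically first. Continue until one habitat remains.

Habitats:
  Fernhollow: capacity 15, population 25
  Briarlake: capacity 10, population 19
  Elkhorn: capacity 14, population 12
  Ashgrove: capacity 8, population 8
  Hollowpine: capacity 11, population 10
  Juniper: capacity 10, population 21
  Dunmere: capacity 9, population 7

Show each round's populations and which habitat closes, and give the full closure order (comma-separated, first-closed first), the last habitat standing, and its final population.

Round 1: Ashgrove=8 Briarlake=19 Dunmere=7 Elkhorn=12 Fernhollow=25 Hollowpine=10 Juniper=21 → close Juniper (overflow 11)
  21÷6 = 3 each, +1 to first 3
Round 2: Ashgrove=12 Briarlake=23 Dunmere=11 Elkhorn=15 Fernhollow=28 Hollowpine=13 → close Briarlake (overflow 13)
  23÷5 = 4 each, +1 to first 3
Round 3: Ashgrove=17 Dunmere=16 Elkhorn=20 Fernhollow=32 Hollowpine=17 → close Fernhollow (overflow 17)
  32÷4 = 8 each, +1 to first 0
Round 4: Ashgrove=25 Dunmere=24 Elkhorn=28 Hollowpine=25 → close Ashgrove (overflow 17)
  25÷3 = 8 each, +1 to first 1
Round 5: Dunmere=33 Elkhorn=36 Hollowpine=33 → close Dunmere (overflow 24)
  33÷2 = 16 each, +1 to first 1
Round 6: Elkhorn=53 Hollowpine=49 → close Elkhorn (overflow 39)
  53÷1 = 53 each, +1 to first 0

Closure order: Juniper, Briarlake, Fernhollow, Ashgrove, Dunmere, Elkhorn
Last habitat: Hollowpine with 102 animals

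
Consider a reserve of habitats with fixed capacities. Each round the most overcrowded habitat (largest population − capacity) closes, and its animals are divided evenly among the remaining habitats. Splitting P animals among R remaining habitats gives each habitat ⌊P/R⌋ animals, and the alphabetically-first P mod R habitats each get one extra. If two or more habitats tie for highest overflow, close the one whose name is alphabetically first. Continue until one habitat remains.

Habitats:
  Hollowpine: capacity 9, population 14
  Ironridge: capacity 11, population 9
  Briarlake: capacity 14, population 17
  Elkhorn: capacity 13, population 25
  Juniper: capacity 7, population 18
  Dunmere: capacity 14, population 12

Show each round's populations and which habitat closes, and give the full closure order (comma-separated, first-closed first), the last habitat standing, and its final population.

Closure order: Elkhorn, Juniper, Hollowpine, Briarlake, Dunmere
Last habitat: Ironridge with 95 animals

Round 1: Briarlake=17 Dunmere=12 Elkhorn=25 Hollowpine=14 Ironridge=9 Juniper=18 → close Elkhorn (overflow 12)
  25÷5 = 5 each, +1 to first 0
Round 2: Briarlake=22 Dunmere=17 Hollowpine=19 Ironridge=14 Juniper=23 → close Juniper (overflow 16)
  23÷4 = 5 each, +1 to first 3
Round 3: Briarlake=28 Dunmere=23 Hollowpine=25 Ironridge=19 → close Hollowpine (overflow 16)
  25÷3 = 8 each, +1 to first 1
Round 4: Briarlake=37 Dunmere=31 Ironridge=27 → close Briarlake (overflow 23)
  37÷2 = 18 each, +1 to first 1
Round 5: Dunmere=50 Ironridge=45 → close Dunmere (overflow 36)
  50÷1 = 50 each, +1 to first 0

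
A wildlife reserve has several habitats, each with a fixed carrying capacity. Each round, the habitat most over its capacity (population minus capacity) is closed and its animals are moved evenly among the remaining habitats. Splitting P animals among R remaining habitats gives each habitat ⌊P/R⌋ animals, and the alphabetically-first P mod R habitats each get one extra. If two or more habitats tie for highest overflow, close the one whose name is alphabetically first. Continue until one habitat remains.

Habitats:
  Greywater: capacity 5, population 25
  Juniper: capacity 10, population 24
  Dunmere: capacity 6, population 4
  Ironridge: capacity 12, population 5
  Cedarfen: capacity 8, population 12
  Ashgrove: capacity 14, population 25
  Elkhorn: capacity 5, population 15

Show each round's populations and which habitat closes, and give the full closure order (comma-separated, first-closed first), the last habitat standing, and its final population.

Round 1: Ashgrove=25 Cedarfen=12 Dunmere=4 Elkhorn=15 Greywater=25 Ironridge=5 Juniper=24 → close Greywater (overflow 20)
  25÷6 = 4 each, +1 to first 1
Round 2: Ashgrove=30 Cedarfen=16 Dunmere=8 Elkhorn=19 Ironridge=9 Juniper=28 → close Juniper (overflow 18)
  28÷5 = 5 each, +1 to first 3
Round 3: Ashgrove=36 Cedarfen=22 Dunmere=14 Elkhorn=24 Ironridge=14 → close Ashgrove (overflow 22)
  36÷4 = 9 each, +1 to first 0
Round 4: Cedarfen=31 Dunmere=23 Elkhorn=33 Ironridge=23 → close Elkhorn (overflow 28)
  33÷3 = 11 each, +1 to first 0
Round 5: Cedarfen=42 Dunmere=34 Ironridge=34 → close Cedarfen (overflow 34)
  42÷2 = 21 each, +1 to first 0
Round 6: Dunmere=55 Ironridge=55 → close Dunmere (overflow 49)
  55÷1 = 55 each, +1 to first 0

Closure order: Greywater, Juniper, Ashgrove, Elkhorn, Cedarfen, Dunmere
Last habitat: Ironridge with 110 animals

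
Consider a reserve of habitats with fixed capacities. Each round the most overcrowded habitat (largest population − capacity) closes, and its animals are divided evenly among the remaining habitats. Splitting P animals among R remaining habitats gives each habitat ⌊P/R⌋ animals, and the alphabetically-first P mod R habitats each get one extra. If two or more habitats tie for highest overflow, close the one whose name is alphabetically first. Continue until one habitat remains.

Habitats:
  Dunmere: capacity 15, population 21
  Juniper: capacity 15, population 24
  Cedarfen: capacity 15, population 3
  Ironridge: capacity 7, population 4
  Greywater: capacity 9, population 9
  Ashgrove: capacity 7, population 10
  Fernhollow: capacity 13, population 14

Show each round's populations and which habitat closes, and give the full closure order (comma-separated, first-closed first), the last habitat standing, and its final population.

Round 1: Ashgrove=10 Cedarfen=3 Dunmere=21 Fernhollow=14 Greywater=9 Ironridge=4 Juniper=24 → close Juniper (overflow 9)
  24÷6 = 4 each, +1 to first 0
Round 2: Ashgrove=14 Cedarfen=7 Dunmere=25 Fernhollow=18 Greywater=13 Ironridge=8 → close Dunmere (overflow 10)
  25÷5 = 5 each, +1 to first 0
Round 3: Ashgrove=19 Cedarfen=12 Fernhollow=23 Greywater=18 Ironridge=13 → close Ashgrove (overflow 12)
  19÷4 = 4 each, +1 to first 3
Round 4: Cedarfen=17 Fernhollow=28 Greywater=23 Ironridge=17 → close Fernhollow (overflow 15)
  28÷3 = 9 each, +1 to first 1
Round 5: Cedarfen=27 Greywater=32 Ironridge=26 → close Greywater (overflow 23)
  32÷2 = 16 each, +1 to first 0
Round 6: Cedarfen=43 Ironridge=42 → close Ironridge (overflow 35)
  42÷1 = 42 each, +1 to first 0

Closure order: Juniper, Dunmere, Ashgrove, Fernhollow, Greywater, Ironridge
Last habitat: Cedarfen with 85 animals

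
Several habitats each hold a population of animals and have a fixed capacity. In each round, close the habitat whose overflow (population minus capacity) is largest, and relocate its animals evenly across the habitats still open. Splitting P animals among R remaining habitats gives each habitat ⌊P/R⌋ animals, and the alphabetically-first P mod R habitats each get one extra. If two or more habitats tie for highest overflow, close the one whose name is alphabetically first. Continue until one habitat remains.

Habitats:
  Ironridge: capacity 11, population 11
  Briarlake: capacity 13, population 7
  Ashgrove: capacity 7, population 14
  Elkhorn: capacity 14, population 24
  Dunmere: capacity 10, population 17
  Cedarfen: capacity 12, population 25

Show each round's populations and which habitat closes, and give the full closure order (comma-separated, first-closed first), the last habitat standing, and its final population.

Round 1: Ashgrove=14 Briarlake=7 Cedarfen=25 Dunmere=17 Elkhorn=24 Ironridge=11 → close Cedarfen (overflow 13)
  25÷5 = 5 each, +1 to first 0
Round 2: Ashgrove=19 Briarlake=12 Dunmere=22 Elkhorn=29 Ironridge=16 → close Elkhorn (overflow 15)
  29÷4 = 7 each, +1 to first 1
Round 3: Ashgrove=27 Briarlake=19 Dunmere=29 Ironridge=23 → close Ashgrove (overflow 20)
  27÷3 = 9 each, +1 to first 0
Round 4: Briarlake=28 Dunmere=38 Ironridge=32 → close Dunmere (overflow 28)
  38÷2 = 19 each, +1 to first 0
Round 5: Briarlake=47 Ironridge=51 → close Ironridge (overflow 40)
  51÷1 = 51 each, +1 to first 0

Closure order: Cedarfen, Elkhorn, Ashgrove, Dunmere, Ironridge
Last habitat: Briarlake with 98 animals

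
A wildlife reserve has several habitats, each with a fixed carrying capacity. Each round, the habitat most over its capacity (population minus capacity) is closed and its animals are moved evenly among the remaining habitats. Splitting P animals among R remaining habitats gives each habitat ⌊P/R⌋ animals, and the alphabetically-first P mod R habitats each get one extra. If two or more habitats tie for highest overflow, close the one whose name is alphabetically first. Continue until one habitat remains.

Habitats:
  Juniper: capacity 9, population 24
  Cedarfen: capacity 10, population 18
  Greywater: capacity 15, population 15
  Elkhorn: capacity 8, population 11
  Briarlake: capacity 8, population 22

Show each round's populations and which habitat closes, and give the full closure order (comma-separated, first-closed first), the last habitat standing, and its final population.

Round 1: Briarlake=22 Cedarfen=18 Elkhorn=11 Greywater=15 Juniper=24 → close Juniper (overflow 15)
  24÷4 = 6 each, +1 to first 0
Round 2: Briarlake=28 Cedarfen=24 Elkhorn=17 Greywater=21 → close Briarlake (overflow 20)
  28÷3 = 9 each, +1 to first 1
Round 3: Cedarfen=34 Elkhorn=26 Greywater=30 → close Cedarfen (overflow 24)
  34÷2 = 17 each, +1 to first 0
Round 4: Elkhorn=43 Greywater=47 → close Elkhorn (overflow 35)
  43÷1 = 43 each, +1 to first 0

Closure order: Juniper, Briarlake, Cedarfen, Elkhorn
Last habitat: Greywater with 90 animals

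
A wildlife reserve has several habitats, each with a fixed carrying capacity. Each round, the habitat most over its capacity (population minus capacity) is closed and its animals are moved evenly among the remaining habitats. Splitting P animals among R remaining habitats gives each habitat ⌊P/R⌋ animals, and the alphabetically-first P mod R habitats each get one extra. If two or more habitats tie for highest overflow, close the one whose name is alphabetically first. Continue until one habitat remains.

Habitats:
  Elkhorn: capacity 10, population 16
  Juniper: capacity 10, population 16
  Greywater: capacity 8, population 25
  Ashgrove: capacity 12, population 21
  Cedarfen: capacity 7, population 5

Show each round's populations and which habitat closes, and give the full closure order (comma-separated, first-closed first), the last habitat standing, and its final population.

Closure order: Greywater, Ashgrove, Elkhorn, Juniper
Last habitat: Cedarfen with 83 animals

Round 1: Ashgrove=21 Cedarfen=5 Elkhorn=16 Greywater=25 Juniper=16 → close Greywater (overflow 17)
  25÷4 = 6 each, +1 to first 1
Round 2: Ashgrove=28 Cedarfen=11 Elkhorn=22 Juniper=22 → close Ashgrove (overflow 16)
  28÷3 = 9 each, +1 to first 1
Round 3: Cedarfen=21 Elkhorn=31 Juniper=31 → close Elkhorn (overflow 21)
  31÷2 = 15 each, +1 to first 1
Round 4: Cedarfen=37 Juniper=46 → close Juniper (overflow 36)
  46÷1 = 46 each, +1 to first 0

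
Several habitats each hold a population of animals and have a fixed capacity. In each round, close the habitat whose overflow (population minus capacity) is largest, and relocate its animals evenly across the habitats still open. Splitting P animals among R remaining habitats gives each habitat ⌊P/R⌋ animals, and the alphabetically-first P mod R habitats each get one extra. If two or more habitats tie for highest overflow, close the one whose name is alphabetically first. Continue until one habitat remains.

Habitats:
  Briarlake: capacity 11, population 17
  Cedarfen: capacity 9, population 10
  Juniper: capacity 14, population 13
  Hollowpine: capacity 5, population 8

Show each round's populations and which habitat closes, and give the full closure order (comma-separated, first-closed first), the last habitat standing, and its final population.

Round 1: Briarlake=17 Cedarfen=10 Hollowpine=8 Juniper=13 → close Briarlake (overflow 6)
  17÷3 = 5 each, +1 to first 2
Round 2: Cedarfen=16 Hollowpine=14 Juniper=18 → close Hollowpine (overflow 9)
  14÷2 = 7 each, +1 to first 0
Round 3: Cedarfen=23 Juniper=25 → close Cedarfen (overflow 14)
  23÷1 = 23 each, +1 to first 0

Closure order: Briarlake, Hollowpine, Cedarfen
Last habitat: Juniper with 48 animals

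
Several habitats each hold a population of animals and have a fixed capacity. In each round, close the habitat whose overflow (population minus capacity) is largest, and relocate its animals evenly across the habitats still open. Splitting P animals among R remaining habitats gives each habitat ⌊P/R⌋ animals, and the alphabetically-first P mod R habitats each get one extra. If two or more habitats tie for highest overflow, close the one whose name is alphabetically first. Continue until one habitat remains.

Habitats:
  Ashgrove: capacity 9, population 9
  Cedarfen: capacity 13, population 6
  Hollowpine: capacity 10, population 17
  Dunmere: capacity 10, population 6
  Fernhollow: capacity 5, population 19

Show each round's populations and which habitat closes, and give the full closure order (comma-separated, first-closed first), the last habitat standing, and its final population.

Round 1: Ashgrove=9 Cedarfen=6 Dunmere=6 Fernhollow=19 Hollowpine=17 → close Fernhollow (overflow 14)
  19÷4 = 4 each, +1 to first 3
Round 2: Ashgrove=14 Cedarfen=11 Dunmere=11 Hollowpine=21 → close Hollowpine (overflow 11)
  21÷3 = 7 each, +1 to first 0
Round 3: Ashgrove=21 Cedarfen=18 Dunmere=18 → close Ashgrove (overflow 12)
  21÷2 = 10 each, +1 to first 1
Round 4: Cedarfen=29 Dunmere=28 → close Dunmere (overflow 18)
  28÷1 = 28 each, +1 to first 0

Closure order: Fernhollow, Hollowpine, Ashgrove, Dunmere
Last habitat: Cedarfen with 57 animals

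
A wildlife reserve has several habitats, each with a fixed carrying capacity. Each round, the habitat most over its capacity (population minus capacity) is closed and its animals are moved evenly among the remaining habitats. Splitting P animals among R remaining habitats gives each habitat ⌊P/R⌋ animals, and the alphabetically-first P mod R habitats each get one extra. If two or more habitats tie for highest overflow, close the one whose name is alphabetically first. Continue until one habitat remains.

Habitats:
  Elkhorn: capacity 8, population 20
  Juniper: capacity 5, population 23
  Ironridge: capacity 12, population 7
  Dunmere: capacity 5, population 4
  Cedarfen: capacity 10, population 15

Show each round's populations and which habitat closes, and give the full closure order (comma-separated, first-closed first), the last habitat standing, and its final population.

Closure order: Juniper, Elkhorn, Cedarfen, Dunmere
Last habitat: Ironridge with 69 animals

Round 1: Cedarfen=15 Dunmere=4 Elkhorn=20 Ironridge=7 Juniper=23 → close Juniper (overflow 18)
  23÷4 = 5 each, +1 to first 3
Round 2: Cedarfen=21 Dunmere=10 Elkhorn=26 Ironridge=12 → close Elkhorn (overflow 18)
  26÷3 = 8 each, +1 to first 2
Round 3: Cedarfen=30 Dunmere=19 Ironridge=20 → close Cedarfen (overflow 20)
  30÷2 = 15 each, +1 to first 0
Round 4: Dunmere=34 Ironridge=35 → close Dunmere (overflow 29)
  34÷1 = 34 each, +1 to first 0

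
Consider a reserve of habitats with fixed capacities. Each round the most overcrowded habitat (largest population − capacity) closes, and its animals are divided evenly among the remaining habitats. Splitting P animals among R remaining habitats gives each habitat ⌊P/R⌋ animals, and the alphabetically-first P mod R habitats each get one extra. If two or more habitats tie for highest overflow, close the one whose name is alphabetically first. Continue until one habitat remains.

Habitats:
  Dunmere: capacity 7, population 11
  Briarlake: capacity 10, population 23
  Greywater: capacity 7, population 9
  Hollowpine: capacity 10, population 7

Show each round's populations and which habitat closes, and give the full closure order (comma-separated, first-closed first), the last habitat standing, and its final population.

Closure order: Briarlake, Dunmere, Greywater
Last habitat: Hollowpine with 50 animals

Round 1: Briarlake=23 Dunmere=11 Greywater=9 Hollowpine=7 → close Briarlake (overflow 13)
  23÷3 = 7 each, +1 to first 2
Round 2: Dunmere=19 Greywater=17 Hollowpine=14 → close Dunmere (overflow 12)
  19÷2 = 9 each, +1 to first 1
Round 3: Greywater=27 Hollowpine=23 → close Greywater (overflow 20)
  27÷1 = 27 each, +1 to first 0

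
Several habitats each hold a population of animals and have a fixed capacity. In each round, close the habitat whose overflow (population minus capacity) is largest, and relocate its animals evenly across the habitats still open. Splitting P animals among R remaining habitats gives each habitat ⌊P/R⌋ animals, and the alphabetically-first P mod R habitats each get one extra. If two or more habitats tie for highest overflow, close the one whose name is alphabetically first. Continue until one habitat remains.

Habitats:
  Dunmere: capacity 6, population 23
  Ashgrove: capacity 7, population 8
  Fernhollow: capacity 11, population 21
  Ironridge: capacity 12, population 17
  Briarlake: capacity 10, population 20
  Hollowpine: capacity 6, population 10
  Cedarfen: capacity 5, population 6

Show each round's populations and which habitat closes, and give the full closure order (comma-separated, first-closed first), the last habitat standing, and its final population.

Round 1: Ashgrove=8 Briarlake=20 Cedarfen=6 Dunmere=23 Fernhollow=21 Hollowpine=10 Ironridge=17 → close Dunmere (overflow 17)
  23÷6 = 3 each, +1 to first 5
Round 2: Ashgrove=12 Briarlake=24 Cedarfen=10 Fernhollow=25 Hollowpine=14 Ironridge=20 → close Briarlake (overflow 14)
  24÷5 = 4 each, +1 to first 4
Round 3: Ashgrove=17 Cedarfen=15 Fernhollow=30 Hollowpine=19 Ironridge=24 → close Fernhollow (overflow 19)
  30÷4 = 7 each, +1 to first 2
Round 4: Ashgrove=25 Cedarfen=23 Hollowpine=26 Ironridge=31 → close Hollowpine (overflow 20)
  26÷3 = 8 each, +1 to first 2
Round 5: Ashgrove=34 Cedarfen=32 Ironridge=39 → close Ashgrove (overflow 27)
  34÷2 = 17 each, +1 to first 0
Round 6: Cedarfen=49 Ironridge=56 → close Cedarfen (overflow 44)
  49÷1 = 49 each, +1 to first 0

Closure order: Dunmere, Briarlake, Fernhollow, Hollowpine, Ashgrove, Cedarfen
Last habitat: Ironridge with 105 animals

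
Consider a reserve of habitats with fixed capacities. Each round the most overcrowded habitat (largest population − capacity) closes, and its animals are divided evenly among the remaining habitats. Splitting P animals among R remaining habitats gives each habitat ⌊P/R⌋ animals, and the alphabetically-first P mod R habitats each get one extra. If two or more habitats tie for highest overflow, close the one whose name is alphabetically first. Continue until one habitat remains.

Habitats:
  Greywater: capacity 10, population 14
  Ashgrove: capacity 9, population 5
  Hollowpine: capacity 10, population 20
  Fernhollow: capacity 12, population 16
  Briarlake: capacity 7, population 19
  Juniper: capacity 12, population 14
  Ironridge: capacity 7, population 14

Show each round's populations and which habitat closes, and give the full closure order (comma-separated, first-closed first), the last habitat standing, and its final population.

Closure order: Briarlake, Hollowpine, Ironridge, Fernhollow, Greywater, Juniper
Last habitat: Ashgrove with 102 animals

Round 1: Ashgrove=5 Briarlake=19 Fernhollow=16 Greywater=14 Hollowpine=20 Ironridge=14 Juniper=14 → close Briarlake (overflow 12)
  19÷6 = 3 each, +1 to first 1
Round 2: Ashgrove=9 Fernhollow=19 Greywater=17 Hollowpine=23 Ironridge=17 Juniper=17 → close Hollowpine (overflow 13)
  23÷5 = 4 each, +1 to first 3
Round 3: Ashgrove=14 Fernhollow=24 Greywater=22 Ironridge=21 Juniper=21 → close Ironridge (overflow 14)
  21÷4 = 5 each, +1 to first 1
Round 4: Ashgrove=20 Fernhollow=29 Greywater=27 Juniper=26 → close Fernhollow (overflow 17)
  29÷3 = 9 each, +1 to first 2
Round 5: Ashgrove=30 Greywater=37 Juniper=35 → close Greywater (overflow 27)
  37÷2 = 18 each, +1 to first 1
Round 6: Ashgrove=49 Juniper=53 → close Juniper (overflow 41)
  53÷1 = 53 each, +1 to first 0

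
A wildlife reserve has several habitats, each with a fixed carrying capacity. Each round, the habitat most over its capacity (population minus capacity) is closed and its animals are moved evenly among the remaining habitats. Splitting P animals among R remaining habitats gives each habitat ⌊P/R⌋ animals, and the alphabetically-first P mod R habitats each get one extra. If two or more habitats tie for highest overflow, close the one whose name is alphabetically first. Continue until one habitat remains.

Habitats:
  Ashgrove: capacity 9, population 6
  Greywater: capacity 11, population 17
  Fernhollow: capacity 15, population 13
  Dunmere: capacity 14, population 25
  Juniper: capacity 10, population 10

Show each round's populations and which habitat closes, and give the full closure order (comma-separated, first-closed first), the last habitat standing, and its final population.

Round 1: Ashgrove=6 Dunmere=25 Fernhollow=13 Greywater=17 Juniper=10 → close Dunmere (overflow 11)
  25÷4 = 6 each, +1 to first 1
Round 2: Ashgrove=13 Fernhollow=19 Greywater=23 Juniper=16 → close Greywater (overflow 12)
  23÷3 = 7 each, +1 to first 2
Round 3: Ashgrove=21 Fernhollow=27 Juniper=23 → close Juniper (overflow 13)
  23÷2 = 11 each, +1 to first 1
Round 4: Ashgrove=33 Fernhollow=38 → close Ashgrove (overflow 24)
  33÷1 = 33 each, +1 to first 0

Closure order: Dunmere, Greywater, Juniper, Ashgrove
Last habitat: Fernhollow with 71 animals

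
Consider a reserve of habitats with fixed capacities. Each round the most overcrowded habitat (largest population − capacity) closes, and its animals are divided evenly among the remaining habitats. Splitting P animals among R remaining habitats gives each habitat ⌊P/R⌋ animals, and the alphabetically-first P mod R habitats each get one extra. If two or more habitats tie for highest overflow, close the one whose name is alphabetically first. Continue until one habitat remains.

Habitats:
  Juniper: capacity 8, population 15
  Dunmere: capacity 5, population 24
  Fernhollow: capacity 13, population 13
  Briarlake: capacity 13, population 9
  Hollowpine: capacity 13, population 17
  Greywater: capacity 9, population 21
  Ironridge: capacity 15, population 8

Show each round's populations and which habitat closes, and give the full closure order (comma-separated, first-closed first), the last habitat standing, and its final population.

Round 1: Briarlake=9 Dunmere=24 Fernhollow=13 Greywater=21 Hollowpine=17 Ironridge=8 Juniper=15 → close Dunmere (overflow 19)
  24÷6 = 4 each, +1 to first 0
Round 2: Briarlake=13 Fernhollow=17 Greywater=25 Hollowpine=21 Ironridge=12 Juniper=19 → close Greywater (overflow 16)
  25÷5 = 5 each, +1 to first 0
Round 3: Briarlake=18 Fernhollow=22 Hollowpine=26 Ironridge=17 Juniper=24 → close Juniper (overflow 16)
  24÷4 = 6 each, +1 to first 0
Round 4: Briarlake=24 Fernhollow=28 Hollowpine=32 Ironridge=23 → close Hollowpine (overflow 19)
  32÷3 = 10 each, +1 to first 2
Round 5: Briarlake=35 Fernhollow=39 Ironridge=33 → close Fernhollow (overflow 26)
  39÷2 = 19 each, +1 to first 1
Round 6: Briarlake=55 Ironridge=52 → close Briarlake (overflow 42)
  55÷1 = 55 each, +1 to first 0

Closure order: Dunmere, Greywater, Juniper, Hollowpine, Fernhollow, Briarlake
Last habitat: Ironridge with 107 animals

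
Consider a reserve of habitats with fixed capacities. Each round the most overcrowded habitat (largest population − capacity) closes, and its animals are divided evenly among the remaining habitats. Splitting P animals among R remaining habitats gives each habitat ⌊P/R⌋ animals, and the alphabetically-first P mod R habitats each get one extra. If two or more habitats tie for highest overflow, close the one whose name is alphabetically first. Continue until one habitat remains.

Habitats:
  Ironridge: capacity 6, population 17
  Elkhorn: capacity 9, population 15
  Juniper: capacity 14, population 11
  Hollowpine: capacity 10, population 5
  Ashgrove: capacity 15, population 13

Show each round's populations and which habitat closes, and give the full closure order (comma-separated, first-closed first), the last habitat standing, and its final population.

Round 1: Ashgrove=13 Elkhorn=15 Hollowpine=5 Ironridge=17 Juniper=11 → close Ironridge (overflow 11)
  17÷4 = 4 each, +1 to first 1
Round 2: Ashgrove=18 Elkhorn=19 Hollowpine=9 Juniper=15 → close Elkhorn (overflow 10)
  19÷3 = 6 each, +1 to first 1
Round 3: Ashgrove=25 Hollowpine=15 Juniper=21 → close Ashgrove (overflow 10)
  25÷2 = 12 each, +1 to first 1
Round 4: Hollowpine=28 Juniper=33 → close Juniper (overflow 19)
  33÷1 = 33 each, +1 to first 0

Closure order: Ironridge, Elkhorn, Ashgrove, Juniper
Last habitat: Hollowpine with 61 animals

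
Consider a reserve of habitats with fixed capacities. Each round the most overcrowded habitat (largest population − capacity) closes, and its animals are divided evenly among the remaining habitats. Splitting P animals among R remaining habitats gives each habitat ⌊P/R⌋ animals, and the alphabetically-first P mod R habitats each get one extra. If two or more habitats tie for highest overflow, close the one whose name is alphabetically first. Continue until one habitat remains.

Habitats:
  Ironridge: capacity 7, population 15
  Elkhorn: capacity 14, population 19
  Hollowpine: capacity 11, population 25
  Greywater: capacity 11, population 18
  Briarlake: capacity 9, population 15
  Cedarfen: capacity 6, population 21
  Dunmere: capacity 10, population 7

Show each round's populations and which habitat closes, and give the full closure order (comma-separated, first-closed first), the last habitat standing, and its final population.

Round 1: Briarlake=15 Cedarfen=21 Dunmere=7 Elkhorn=19 Greywater=18 Hollowpine=25 Ironridge=15 → close Cedarfen (overflow 15)
  21÷6 = 3 each, +1 to first 3
Round 2: Briarlake=19 Dunmere=11 Elkhorn=23 Greywater=21 Hollowpine=28 Ironridge=18 → close Hollowpine (overflow 17)
  28÷5 = 5 each, +1 to first 3
Round 3: Briarlake=25 Dunmere=17 Elkhorn=29 Greywater=26 Ironridge=23 → close Briarlake (overflow 16)
  25÷4 = 6 each, +1 to first 1
Round 4: Dunmere=24 Elkhorn=35 Greywater=32 Ironridge=29 → close Ironridge (overflow 22)
  29÷3 = 9 each, +1 to first 2
Round 5: Dunmere=34 Elkhorn=45 Greywater=41 → close Elkhorn (overflow 31)
  45÷2 = 22 each, +1 to first 1
Round 6: Dunmere=57 Greywater=63 → close Greywater (overflow 52)
  63÷1 = 63 each, +1 to first 0

Closure order: Cedarfen, Hollowpine, Briarlake, Ironridge, Elkhorn, Greywater
Last habitat: Dunmere with 120 animals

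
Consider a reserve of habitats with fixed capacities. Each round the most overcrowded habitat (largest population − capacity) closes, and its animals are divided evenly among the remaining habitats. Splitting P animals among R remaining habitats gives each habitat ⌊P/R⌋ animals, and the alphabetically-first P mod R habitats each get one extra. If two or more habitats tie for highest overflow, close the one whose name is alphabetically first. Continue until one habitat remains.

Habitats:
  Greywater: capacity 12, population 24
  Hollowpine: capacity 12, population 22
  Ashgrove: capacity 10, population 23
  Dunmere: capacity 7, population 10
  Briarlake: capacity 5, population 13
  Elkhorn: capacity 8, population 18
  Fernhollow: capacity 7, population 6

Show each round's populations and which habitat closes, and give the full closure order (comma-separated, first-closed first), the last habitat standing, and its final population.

Closure order: Ashgrove, Greywater, Elkhorn, Briarlake, Hollowpine, Dunmere
Last habitat: Fernhollow with 116 animals

Round 1: Ashgrove=23 Briarlake=13 Dunmere=10 Elkhorn=18 Fernhollow=6 Greywater=24 Hollowpine=22 → close Ashgrove (overflow 13)
  23÷6 = 3 each, +1 to first 5
Round 2: Briarlake=17 Dunmere=14 Elkhorn=22 Fernhollow=10 Greywater=28 Hollowpine=25 → close Greywater (overflow 16)
  28÷5 = 5 each, +1 to first 3
Round 3: Briarlake=23 Dunmere=20 Elkhorn=28 Fernhollow=15 Hollowpine=30 → close Elkhorn (overflow 20)
  28÷4 = 7 each, +1 to first 0
Round 4: Briarlake=30 Dunmere=27 Fernhollow=22 Hollowpine=37 → close Briarlake (overflow 25)
  30÷3 = 10 each, +1 to first 0
Round 5: Dunmere=37 Fernhollow=32 Hollowpine=47 → close Hollowpine (overflow 35)
  47÷2 = 23 each, +1 to first 1
Round 6: Dunmere=61 Fernhollow=55 → close Dunmere (overflow 54)
  61÷1 = 61 each, +1 to first 0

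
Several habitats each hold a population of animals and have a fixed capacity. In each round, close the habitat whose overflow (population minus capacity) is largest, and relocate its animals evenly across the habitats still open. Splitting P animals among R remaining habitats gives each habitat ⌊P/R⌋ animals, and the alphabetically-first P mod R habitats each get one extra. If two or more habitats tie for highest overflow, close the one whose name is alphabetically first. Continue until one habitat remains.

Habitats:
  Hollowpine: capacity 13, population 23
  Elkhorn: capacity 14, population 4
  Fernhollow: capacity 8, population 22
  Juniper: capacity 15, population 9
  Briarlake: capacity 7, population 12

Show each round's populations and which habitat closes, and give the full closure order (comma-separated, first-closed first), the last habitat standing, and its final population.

Round 1: Briarlake=12 Elkhorn=4 Fernhollow=22 Hollowpine=23 Juniper=9 → close Fernhollow (overflow 14)
  22÷4 = 5 each, +1 to first 2
Round 2: Briarlake=18 Elkhorn=10 Hollowpine=28 Juniper=14 → close Hollowpine (overflow 15)
  28÷3 = 9 each, +1 to first 1
Round 3: Briarlake=28 Elkhorn=19 Juniper=23 → close Briarlake (overflow 21)
  28÷2 = 14 each, +1 to first 0
Round 4: Elkhorn=33 Juniper=37 → close Juniper (overflow 22)
  37÷1 = 37 each, +1 to first 0

Closure order: Fernhollow, Hollowpine, Briarlake, Juniper
Last habitat: Elkhorn with 70 animals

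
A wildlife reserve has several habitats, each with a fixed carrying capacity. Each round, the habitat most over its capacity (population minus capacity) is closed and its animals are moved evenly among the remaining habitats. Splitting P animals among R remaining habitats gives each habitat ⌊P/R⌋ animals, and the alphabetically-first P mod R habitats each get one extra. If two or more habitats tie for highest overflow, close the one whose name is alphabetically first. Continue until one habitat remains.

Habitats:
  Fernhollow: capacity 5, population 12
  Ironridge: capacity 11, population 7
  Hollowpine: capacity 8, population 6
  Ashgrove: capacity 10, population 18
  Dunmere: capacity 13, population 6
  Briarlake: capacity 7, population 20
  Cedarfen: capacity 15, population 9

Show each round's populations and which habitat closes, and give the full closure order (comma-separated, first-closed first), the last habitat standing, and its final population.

Round 1: Ashgrove=18 Briarlake=20 Cedarfen=9 Dunmere=6 Fernhollow=12 Hollowpine=6 Ironridge=7 → close Briarlake (overflow 13)
  20÷6 = 3 each, +1 to first 2
Round 2: Ashgrove=22 Cedarfen=13 Dunmere=9 Fernhollow=15 Hollowpine=9 Ironridge=10 → close Ashgrove (overflow 12)
  22÷5 = 4 each, +1 to first 2
Round 3: Cedarfen=18 Dunmere=14 Fernhollow=19 Hollowpine=13 Ironridge=14 → close Fernhollow (overflow 14)
  19÷4 = 4 each, +1 to first 3
Round 4: Cedarfen=23 Dunmere=19 Hollowpine=18 Ironridge=18 → close Hollowpine (overflow 10)
  18÷3 = 6 each, +1 to first 0
Round 5: Cedarfen=29 Dunmere=25 Ironridge=24 → close Cedarfen (overflow 14)
  29÷2 = 14 each, +1 to first 1
Round 6: Dunmere=40 Ironridge=38 → close Dunmere (overflow 27)
  40÷1 = 40 each, +1 to first 0

Closure order: Briarlake, Ashgrove, Fernhollow, Hollowpine, Cedarfen, Dunmere
Last habitat: Ironridge with 78 animals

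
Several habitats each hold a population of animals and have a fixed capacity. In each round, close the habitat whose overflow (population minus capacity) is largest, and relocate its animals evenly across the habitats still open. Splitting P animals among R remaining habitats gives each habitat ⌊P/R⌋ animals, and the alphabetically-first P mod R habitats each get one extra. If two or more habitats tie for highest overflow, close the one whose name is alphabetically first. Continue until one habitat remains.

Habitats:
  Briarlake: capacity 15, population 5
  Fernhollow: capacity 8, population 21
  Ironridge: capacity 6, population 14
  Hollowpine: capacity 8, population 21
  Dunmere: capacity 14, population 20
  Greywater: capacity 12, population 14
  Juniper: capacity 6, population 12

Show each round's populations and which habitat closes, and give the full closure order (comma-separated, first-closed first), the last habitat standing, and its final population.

Round 1: Briarlake=5 Dunmere=20 Fernhollow=21 Greywater=14 Hollowpine=21 Ironridge=14 Juniper=12 → close Fernhollow (overflow 13)
  21÷6 = 3 each, +1 to first 3
Round 2: Briarlake=9 Dunmere=24 Greywater=18 Hollowpine=24 Ironridge=17 Juniper=15 → close Hollowpine (overflow 16)
  24÷5 = 4 each, +1 to first 4
Round 3: Briarlake=14 Dunmere=29 Greywater=23 Ironridge=22 Juniper=19 → close Ironridge (overflow 16)
  22÷4 = 5 each, +1 to first 2
Round 4: Briarlake=20 Dunmere=35 Greywater=28 Juniper=24 → close Dunmere (overflow 21)
  35÷3 = 11 each, +1 to first 2
Round 5: Briarlake=32 Greywater=40 Juniper=35 → close Juniper (overflow 29)
  35÷2 = 17 each, +1 to first 1
Round 6: Briarlake=50 Greywater=57 → close Greywater (overflow 45)
  57÷1 = 57 each, +1 to first 0

Closure order: Fernhollow, Hollowpine, Ironridge, Dunmere, Juniper, Greywater
Last habitat: Briarlake with 107 animals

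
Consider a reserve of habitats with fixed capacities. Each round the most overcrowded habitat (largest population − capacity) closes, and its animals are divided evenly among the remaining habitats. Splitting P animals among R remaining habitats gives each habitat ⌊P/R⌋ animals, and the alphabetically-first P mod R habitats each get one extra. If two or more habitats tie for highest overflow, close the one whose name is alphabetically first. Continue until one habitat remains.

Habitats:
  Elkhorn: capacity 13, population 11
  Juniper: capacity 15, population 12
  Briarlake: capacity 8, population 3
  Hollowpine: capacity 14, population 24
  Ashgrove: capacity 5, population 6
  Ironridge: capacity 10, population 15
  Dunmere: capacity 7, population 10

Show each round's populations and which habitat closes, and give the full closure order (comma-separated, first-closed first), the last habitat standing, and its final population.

Round 1: Ashgrove=6 Briarlake=3 Dunmere=10 Elkhorn=11 Hollowpine=24 Ironridge=15 Juniper=12 → close Hollowpine (overflow 10)
  24÷6 = 4 each, +1 to first 0
Round 2: Ashgrove=10 Briarlake=7 Dunmere=14 Elkhorn=15 Ironridge=19 Juniper=16 → close Ironridge (overflow 9)
  19÷5 = 3 each, +1 to first 4
Round 3: Ashgrove=14 Briarlake=11 Dunmere=18 Elkhorn=19 Juniper=19 → close Dunmere (overflow 11)
  18÷4 = 4 each, +1 to first 2
Round 4: Ashgrove=19 Briarlake=16 Elkhorn=23 Juniper=23 → close Ashgrove (overflow 14)
  19÷3 = 6 each, +1 to first 1
Round 5: Briarlake=23 Elkhorn=29 Juniper=29 → close Elkhorn (overflow 16)
  29÷2 = 14 each, +1 to first 1
Round 6: Briarlake=38 Juniper=43 → close Briarlake (overflow 30)
  38÷1 = 38 each, +1 to first 0

Closure order: Hollowpine, Ironridge, Dunmere, Ashgrove, Elkhorn, Briarlake
Last habitat: Juniper with 81 animals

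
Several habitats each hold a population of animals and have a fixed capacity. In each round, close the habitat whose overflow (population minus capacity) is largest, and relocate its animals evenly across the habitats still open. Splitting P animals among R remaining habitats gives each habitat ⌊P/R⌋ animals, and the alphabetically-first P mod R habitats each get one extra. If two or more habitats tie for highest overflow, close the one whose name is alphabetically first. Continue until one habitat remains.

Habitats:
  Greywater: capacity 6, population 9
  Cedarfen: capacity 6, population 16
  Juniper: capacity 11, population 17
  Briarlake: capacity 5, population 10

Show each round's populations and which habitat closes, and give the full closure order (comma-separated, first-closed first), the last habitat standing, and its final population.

Closure order: Cedarfen, Briarlake, Juniper
Last habitat: Greywater with 52 animals

Round 1: Briarlake=10 Cedarfen=16 Greywater=9 Juniper=17 → close Cedarfen (overflow 10)
  16÷3 = 5 each, +1 to first 1
Round 2: Briarlake=16 Greywater=14 Juniper=22 → close Briarlake (overflow 11)
  16÷2 = 8 each, +1 to first 0
Round 3: Greywater=22 Juniper=30 → close Juniper (overflow 19)
  30÷1 = 30 each, +1 to first 0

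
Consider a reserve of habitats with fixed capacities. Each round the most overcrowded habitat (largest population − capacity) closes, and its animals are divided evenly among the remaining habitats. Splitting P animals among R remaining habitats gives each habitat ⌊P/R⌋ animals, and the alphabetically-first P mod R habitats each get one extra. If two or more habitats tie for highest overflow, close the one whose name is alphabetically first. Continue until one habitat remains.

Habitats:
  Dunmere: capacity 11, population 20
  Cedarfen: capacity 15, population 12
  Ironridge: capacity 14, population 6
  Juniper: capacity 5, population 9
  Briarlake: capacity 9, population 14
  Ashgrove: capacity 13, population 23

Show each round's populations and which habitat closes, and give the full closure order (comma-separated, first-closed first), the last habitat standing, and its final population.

Round 1: Ashgrove=23 Briarlake=14 Cedarfen=12 Dunmere=20 Ironridge=6 Juniper=9 → close Ashgrove (overflow 10)
  23÷5 = 4 each, +1 to first 3
Round 2: Briarlake=19 Cedarfen=17 Dunmere=25 Ironridge=10 Juniper=13 → close Dunmere (overflow 14)
  25÷4 = 6 each, +1 to first 1
Round 3: Briarlake=26 Cedarfen=23 Ironridge=16 Juniper=19 → close Briarlake (overflow 17)
  26÷3 = 8 each, +1 to first 2
Round 4: Cedarfen=32 Ironridge=25 Juniper=27 → close Juniper (overflow 22)
  27÷2 = 13 each, +1 to first 1
Round 5: Cedarfen=46 Ironridge=38 → close Cedarfen (overflow 31)
  46÷1 = 46 each, +1 to first 0

Closure order: Ashgrove, Dunmere, Briarlake, Juniper, Cedarfen
Last habitat: Ironridge with 84 animals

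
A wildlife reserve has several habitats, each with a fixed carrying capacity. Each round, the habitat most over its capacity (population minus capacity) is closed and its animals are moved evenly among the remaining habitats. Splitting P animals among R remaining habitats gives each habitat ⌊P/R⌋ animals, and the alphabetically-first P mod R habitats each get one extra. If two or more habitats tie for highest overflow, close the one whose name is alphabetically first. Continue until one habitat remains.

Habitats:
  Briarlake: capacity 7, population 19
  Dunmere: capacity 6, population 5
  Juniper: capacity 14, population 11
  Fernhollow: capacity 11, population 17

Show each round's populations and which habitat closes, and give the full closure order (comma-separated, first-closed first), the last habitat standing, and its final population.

Closure order: Briarlake, Fernhollow, Dunmere
Last habitat: Juniper with 52 animals

Round 1: Briarlake=19 Dunmere=5 Fernhollow=17 Juniper=11 → close Briarlake (overflow 12)
  19÷3 = 6 each, +1 to first 1
Round 2: Dunmere=12 Fernhollow=23 Juniper=17 → close Fernhollow (overflow 12)
  23÷2 = 11 each, +1 to first 1
Round 3: Dunmere=24 Juniper=28 → close Dunmere (overflow 18)
  24÷1 = 24 each, +1 to first 0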